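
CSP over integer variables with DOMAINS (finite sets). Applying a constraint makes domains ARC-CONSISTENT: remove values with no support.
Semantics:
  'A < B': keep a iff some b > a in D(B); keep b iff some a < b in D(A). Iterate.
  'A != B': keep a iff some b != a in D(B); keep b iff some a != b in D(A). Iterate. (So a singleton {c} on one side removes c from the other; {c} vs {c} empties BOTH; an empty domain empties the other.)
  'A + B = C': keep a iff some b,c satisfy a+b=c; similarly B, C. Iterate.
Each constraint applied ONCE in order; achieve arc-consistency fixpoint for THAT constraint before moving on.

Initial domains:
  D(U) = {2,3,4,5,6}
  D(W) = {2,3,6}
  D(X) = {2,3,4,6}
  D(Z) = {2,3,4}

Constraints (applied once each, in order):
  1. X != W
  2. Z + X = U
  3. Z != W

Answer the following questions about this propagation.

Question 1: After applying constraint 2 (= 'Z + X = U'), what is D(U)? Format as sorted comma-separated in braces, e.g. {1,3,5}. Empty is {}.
Constraint 1 (X != W) on D(X)={2,3,4,6} D(W)={2,3,6}: no change
Constraint 2 (Z + X = U) on D(Z)={2,3,4} D(X)={2,3,4,6} D(U)={2,3,4,5,6}: X {2,3,4,6}->{2,3,4}; U {2,3,4,5,6}->{4,5,6}
So after constraint 2: D(U) = {4,5,6}

Answer: {4,5,6}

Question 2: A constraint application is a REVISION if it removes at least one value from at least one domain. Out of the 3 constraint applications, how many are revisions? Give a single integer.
Answer: 1

Derivation:
Constraint 1 (X != W) on D(X)={2,3,4,6} D(W)={2,3,6}: no change => not a revision
Constraint 2 (Z + X = U) on D(Z)={2,3,4} D(X)={2,3,4,6} D(U)={2,3,4,5,6}: X {2,3,4,6}->{2,3,4}; U {2,3,4,5,6}->{4,5,6} => REVISION
Constraint 3 (Z != W) on D(Z)={2,3,4} D(W)={2,3,6}: no change => not a revision
Total revisions = 1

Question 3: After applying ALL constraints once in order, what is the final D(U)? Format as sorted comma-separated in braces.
Answer: {4,5,6}

Derivation:
Constraint 1 (X != W) on D(X)={2,3,4,6} D(W)={2,3,6}: no change
Constraint 2 (Z + X = U) on D(Z)={2,3,4} D(X)={2,3,4,6} D(U)={2,3,4,5,6}: X {2,3,4,6}->{2,3,4}; U {2,3,4,5,6}->{4,5,6}
Constraint 3 (Z != W) on D(Z)={2,3,4} D(W)={2,3,6}: no change
So after all 3 constraints: D(U) = {4,5,6}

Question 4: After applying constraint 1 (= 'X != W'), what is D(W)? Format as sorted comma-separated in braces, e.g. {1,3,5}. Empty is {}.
Constraint 1 (X != W) on D(X)={2,3,4,6} D(W)={2,3,6}: no change
So after constraint 1: D(W) = {2,3,6}

Answer: {2,3,6}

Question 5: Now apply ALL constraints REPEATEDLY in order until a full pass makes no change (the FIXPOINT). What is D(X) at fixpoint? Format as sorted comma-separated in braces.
Answer: {2,3,4}

Derivation:
pass 0 (initial): D(X)={2,3,4,6}
pass 1: U {2,3,4,5,6}->{4,5,6}; X {2,3,4,6}->{2,3,4}
pass 2: no change
Fixpoint after 2 passes: D(X) = {2,3,4}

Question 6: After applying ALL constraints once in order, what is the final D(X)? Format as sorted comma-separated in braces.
Answer: {2,3,4}

Derivation:
Constraint 1 (X != W) on D(X)={2,3,4,6} D(W)={2,3,6}: no change
Constraint 2 (Z + X = U) on D(Z)={2,3,4} D(X)={2,3,4,6} D(U)={2,3,4,5,6}: X {2,3,4,6}->{2,3,4}; U {2,3,4,5,6}->{4,5,6}
Constraint 3 (Z != W) on D(Z)={2,3,4} D(W)={2,3,6}: no change
So after all 3 constraints: D(X) = {2,3,4}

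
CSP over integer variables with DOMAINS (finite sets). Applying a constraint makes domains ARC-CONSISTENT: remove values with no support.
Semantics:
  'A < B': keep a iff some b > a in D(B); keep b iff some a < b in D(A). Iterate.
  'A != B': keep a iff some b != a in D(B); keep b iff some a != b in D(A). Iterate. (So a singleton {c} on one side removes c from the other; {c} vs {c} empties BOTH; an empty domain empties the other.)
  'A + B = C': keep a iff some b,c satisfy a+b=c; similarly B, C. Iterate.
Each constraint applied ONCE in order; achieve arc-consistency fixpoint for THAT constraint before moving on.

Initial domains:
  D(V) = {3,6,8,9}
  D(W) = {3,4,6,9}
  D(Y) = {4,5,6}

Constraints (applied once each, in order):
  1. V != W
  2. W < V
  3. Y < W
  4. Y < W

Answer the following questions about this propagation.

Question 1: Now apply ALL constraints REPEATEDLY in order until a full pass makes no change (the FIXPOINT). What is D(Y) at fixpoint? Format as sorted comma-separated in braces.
Answer: {4,5}

Derivation:
pass 0 (initial): D(Y)={4,5,6}
pass 1: V {3,6,8,9}->{6,8,9}; W {3,4,6,9}->{6}; Y {4,5,6}->{4,5}
pass 2: V {6,8,9}->{8,9}
pass 3: no change
Fixpoint after 3 passes: D(Y) = {4,5}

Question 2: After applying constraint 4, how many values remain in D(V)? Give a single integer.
Answer: 3

Derivation:
Constraint 1 (V != W) on D(V)={3,6,8,9} D(W)={3,4,6,9}: no change
Constraint 2 (W < V) on D(W)={3,4,6,9} D(V)={3,6,8,9}: W {3,4,6,9}->{3,4,6}; V {3,6,8,9}->{6,8,9}
Constraint 3 (Y < W) on D(Y)={4,5,6} D(W)={3,4,6}: Y {4,5,6}->{4,5}; W {3,4,6}->{6}
Constraint 4 (Y < W) on D(Y)={4,5} D(W)={6}: no change
So after constraint 4: D(V)={6,8,9}, size = 3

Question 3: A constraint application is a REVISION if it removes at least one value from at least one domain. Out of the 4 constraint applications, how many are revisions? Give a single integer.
Answer: 2

Derivation:
Constraint 1 (V != W) on D(V)={3,6,8,9} D(W)={3,4,6,9}: no change => not a revision
Constraint 2 (W < V) on D(W)={3,4,6,9} D(V)={3,6,8,9}: W {3,4,6,9}->{3,4,6}; V {3,6,8,9}->{6,8,9} => REVISION
Constraint 3 (Y < W) on D(Y)={4,5,6} D(W)={3,4,6}: Y {4,5,6}->{4,5}; W {3,4,6}->{6} => REVISION
Constraint 4 (Y < W) on D(Y)={4,5} D(W)={6}: no change => not a revision
Total revisions = 2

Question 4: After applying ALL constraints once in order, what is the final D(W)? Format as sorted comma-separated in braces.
Constraint 1 (V != W) on D(V)={3,6,8,9} D(W)={3,4,6,9}: no change
Constraint 2 (W < V) on D(W)={3,4,6,9} D(V)={3,6,8,9}: W {3,4,6,9}->{3,4,6}; V {3,6,8,9}->{6,8,9}
Constraint 3 (Y < W) on D(Y)={4,5,6} D(W)={3,4,6}: Y {4,5,6}->{4,5}; W {3,4,6}->{6}
Constraint 4 (Y < W) on D(Y)={4,5} D(W)={6}: no change
So after all 4 constraints: D(W) = {6}

Answer: {6}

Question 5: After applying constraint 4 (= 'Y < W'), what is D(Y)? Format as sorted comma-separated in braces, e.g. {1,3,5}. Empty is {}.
Answer: {4,5}

Derivation:
Constraint 1 (V != W) on D(V)={3,6,8,9} D(W)={3,4,6,9}: no change
Constraint 2 (W < V) on D(W)={3,4,6,9} D(V)={3,6,8,9}: W {3,4,6,9}->{3,4,6}; V {3,6,8,9}->{6,8,9}
Constraint 3 (Y < W) on D(Y)={4,5,6} D(W)={3,4,6}: Y {4,5,6}->{4,5}; W {3,4,6}->{6}
Constraint 4 (Y < W) on D(Y)={4,5} D(W)={6}: no change
So after constraint 4: D(Y) = {4,5}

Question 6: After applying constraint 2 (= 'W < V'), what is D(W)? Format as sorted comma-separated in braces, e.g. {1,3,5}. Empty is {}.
Constraint 1 (V != W) on D(V)={3,6,8,9} D(W)={3,4,6,9}: no change
Constraint 2 (W < V) on D(W)={3,4,6,9} D(V)={3,6,8,9}: W {3,4,6,9}->{3,4,6}; V {3,6,8,9}->{6,8,9}
So after constraint 2: D(W) = {3,4,6}

Answer: {3,4,6}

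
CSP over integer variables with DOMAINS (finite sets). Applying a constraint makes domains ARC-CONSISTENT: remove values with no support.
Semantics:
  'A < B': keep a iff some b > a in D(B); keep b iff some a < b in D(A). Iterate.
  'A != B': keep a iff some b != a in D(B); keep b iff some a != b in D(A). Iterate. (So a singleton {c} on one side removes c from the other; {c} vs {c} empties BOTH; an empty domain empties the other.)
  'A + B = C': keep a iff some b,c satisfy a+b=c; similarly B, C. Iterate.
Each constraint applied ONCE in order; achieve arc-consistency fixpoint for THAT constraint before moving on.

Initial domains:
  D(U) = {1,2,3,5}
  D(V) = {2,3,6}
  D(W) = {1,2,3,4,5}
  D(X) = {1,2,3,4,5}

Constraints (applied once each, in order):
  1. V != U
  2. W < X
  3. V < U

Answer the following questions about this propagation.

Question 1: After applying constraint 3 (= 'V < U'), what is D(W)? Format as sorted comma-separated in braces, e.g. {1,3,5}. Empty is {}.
Answer: {1,2,3,4}

Derivation:
Constraint 1 (V != U) on D(V)={2,3,6} D(U)={1,2,3,5}: no change
Constraint 2 (W < X) on D(W)={1,2,3,4,5} D(X)={1,2,3,4,5}: W {1,2,3,4,5}->{1,2,3,4}; X {1,2,3,4,5}->{2,3,4,5}
Constraint 3 (V < U) on D(V)={2,3,6} D(U)={1,2,3,5}: V {2,3,6}->{2,3}; U {1,2,3,5}->{3,5}
So after constraint 3: D(W) = {1,2,3,4}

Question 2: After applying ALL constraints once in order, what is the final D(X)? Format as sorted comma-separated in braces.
Constraint 1 (V != U) on D(V)={2,3,6} D(U)={1,2,3,5}: no change
Constraint 2 (W < X) on D(W)={1,2,3,4,5} D(X)={1,2,3,4,5}: W {1,2,3,4,5}->{1,2,3,4}; X {1,2,3,4,5}->{2,3,4,5}
Constraint 3 (V < U) on D(V)={2,3,6} D(U)={1,2,3,5}: V {2,3,6}->{2,3}; U {1,2,3,5}->{3,5}
So after all 3 constraints: D(X) = {2,3,4,5}

Answer: {2,3,4,5}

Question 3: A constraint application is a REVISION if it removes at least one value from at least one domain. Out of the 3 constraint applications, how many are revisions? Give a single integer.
Constraint 1 (V != U) on D(V)={2,3,6} D(U)={1,2,3,5}: no change => not a revision
Constraint 2 (W < X) on D(W)={1,2,3,4,5} D(X)={1,2,3,4,5}: W {1,2,3,4,5}->{1,2,3,4}; X {1,2,3,4,5}->{2,3,4,5} => REVISION
Constraint 3 (V < U) on D(V)={2,3,6} D(U)={1,2,3,5}: V {2,3,6}->{2,3}; U {1,2,3,5}->{3,5} => REVISION
Total revisions = 2

Answer: 2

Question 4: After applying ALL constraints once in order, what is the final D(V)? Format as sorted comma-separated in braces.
Constraint 1 (V != U) on D(V)={2,3,6} D(U)={1,2,3,5}: no change
Constraint 2 (W < X) on D(W)={1,2,3,4,5} D(X)={1,2,3,4,5}: W {1,2,3,4,5}->{1,2,3,4}; X {1,2,3,4,5}->{2,3,4,5}
Constraint 3 (V < U) on D(V)={2,3,6} D(U)={1,2,3,5}: V {2,3,6}->{2,3}; U {1,2,3,5}->{3,5}
So after all 3 constraints: D(V) = {2,3}

Answer: {2,3}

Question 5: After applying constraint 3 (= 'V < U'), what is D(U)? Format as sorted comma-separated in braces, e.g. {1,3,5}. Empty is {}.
Constraint 1 (V != U) on D(V)={2,3,6} D(U)={1,2,3,5}: no change
Constraint 2 (W < X) on D(W)={1,2,3,4,5} D(X)={1,2,3,4,5}: W {1,2,3,4,5}->{1,2,3,4}; X {1,2,3,4,5}->{2,3,4,5}
Constraint 3 (V < U) on D(V)={2,3,6} D(U)={1,2,3,5}: V {2,3,6}->{2,3}; U {1,2,3,5}->{3,5}
So after constraint 3: D(U) = {3,5}

Answer: {3,5}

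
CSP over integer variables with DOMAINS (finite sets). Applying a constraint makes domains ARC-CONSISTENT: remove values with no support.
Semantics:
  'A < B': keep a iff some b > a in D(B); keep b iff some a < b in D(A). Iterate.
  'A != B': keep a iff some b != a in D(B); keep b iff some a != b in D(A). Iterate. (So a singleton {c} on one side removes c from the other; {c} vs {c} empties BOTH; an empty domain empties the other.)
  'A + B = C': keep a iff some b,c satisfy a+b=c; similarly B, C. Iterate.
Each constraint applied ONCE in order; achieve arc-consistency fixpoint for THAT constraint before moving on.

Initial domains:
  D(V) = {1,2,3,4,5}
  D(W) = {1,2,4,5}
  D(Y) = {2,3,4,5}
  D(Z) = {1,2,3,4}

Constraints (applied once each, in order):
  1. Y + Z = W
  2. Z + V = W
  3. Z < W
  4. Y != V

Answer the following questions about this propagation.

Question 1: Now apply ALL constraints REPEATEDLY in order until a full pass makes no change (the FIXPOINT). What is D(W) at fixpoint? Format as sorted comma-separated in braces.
pass 0 (initial): D(W)={1,2,4,5}
pass 1: V {1,2,3,4,5}->{1,2,3,4}; W {1,2,4,5}->{4,5}; Y {2,3,4,5}->{2,3,4}; Z {1,2,3,4}->{1,2,3}
pass 2: no change
Fixpoint after 2 passes: D(W) = {4,5}

Answer: {4,5}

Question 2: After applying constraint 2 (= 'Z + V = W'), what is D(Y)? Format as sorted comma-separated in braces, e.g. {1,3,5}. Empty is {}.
Answer: {2,3,4}

Derivation:
Constraint 1 (Y + Z = W) on D(Y)={2,3,4,5} D(Z)={1,2,3,4} D(W)={1,2,4,5}: Y {2,3,4,5}->{2,3,4}; Z {1,2,3,4}->{1,2,3}; W {1,2,4,5}->{4,5}
Constraint 2 (Z + V = W) on D(Z)={1,2,3} D(V)={1,2,3,4,5} D(W)={4,5}: V {1,2,3,4,5}->{1,2,3,4}
So after constraint 2: D(Y) = {2,3,4}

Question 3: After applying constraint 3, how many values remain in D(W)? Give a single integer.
Constraint 1 (Y + Z = W) on D(Y)={2,3,4,5} D(Z)={1,2,3,4} D(W)={1,2,4,5}: Y {2,3,4,5}->{2,3,4}; Z {1,2,3,4}->{1,2,3}; W {1,2,4,5}->{4,5}
Constraint 2 (Z + V = W) on D(Z)={1,2,3} D(V)={1,2,3,4,5} D(W)={4,5}: V {1,2,3,4,5}->{1,2,3,4}
Constraint 3 (Z < W) on D(Z)={1,2,3} D(W)={4,5}: no change
So after constraint 3: D(W)={4,5}, size = 2

Answer: 2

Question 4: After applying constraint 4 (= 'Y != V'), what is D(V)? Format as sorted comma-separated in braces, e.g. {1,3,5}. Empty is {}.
Constraint 1 (Y + Z = W) on D(Y)={2,3,4,5} D(Z)={1,2,3,4} D(W)={1,2,4,5}: Y {2,3,4,5}->{2,3,4}; Z {1,2,3,4}->{1,2,3}; W {1,2,4,5}->{4,5}
Constraint 2 (Z + V = W) on D(Z)={1,2,3} D(V)={1,2,3,4,5} D(W)={4,5}: V {1,2,3,4,5}->{1,2,3,4}
Constraint 3 (Z < W) on D(Z)={1,2,3} D(W)={4,5}: no change
Constraint 4 (Y != V) on D(Y)={2,3,4} D(V)={1,2,3,4}: no change
So after constraint 4: D(V) = {1,2,3,4}

Answer: {1,2,3,4}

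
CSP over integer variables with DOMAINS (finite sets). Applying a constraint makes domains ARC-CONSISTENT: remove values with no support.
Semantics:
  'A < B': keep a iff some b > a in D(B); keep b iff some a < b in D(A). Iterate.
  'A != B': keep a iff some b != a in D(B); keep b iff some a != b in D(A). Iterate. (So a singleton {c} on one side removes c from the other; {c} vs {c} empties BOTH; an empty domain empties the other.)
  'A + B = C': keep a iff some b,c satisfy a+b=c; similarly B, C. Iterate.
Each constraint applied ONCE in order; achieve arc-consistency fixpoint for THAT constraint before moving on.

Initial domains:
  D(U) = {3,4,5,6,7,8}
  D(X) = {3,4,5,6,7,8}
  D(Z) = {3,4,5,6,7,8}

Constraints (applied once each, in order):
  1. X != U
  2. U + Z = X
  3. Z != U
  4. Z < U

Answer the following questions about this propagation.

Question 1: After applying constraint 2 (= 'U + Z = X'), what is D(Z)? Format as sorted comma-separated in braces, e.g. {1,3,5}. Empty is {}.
Constraint 1 (X != U) on D(X)={3,4,5,6,7,8} D(U)={3,4,5,6,7,8}: no change
Constraint 2 (U + Z = X) on D(U)={3,4,5,6,7,8} D(Z)={3,4,5,6,7,8} D(X)={3,4,5,6,7,8}: U {3,4,5,6,7,8}->{3,4,5}; Z {3,4,5,6,7,8}->{3,4,5}; X {3,4,5,6,7,8}->{6,7,8}
So after constraint 2: D(Z) = {3,4,5}

Answer: {3,4,5}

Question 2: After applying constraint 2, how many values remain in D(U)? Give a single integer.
Constraint 1 (X != U) on D(X)={3,4,5,6,7,8} D(U)={3,4,5,6,7,8}: no change
Constraint 2 (U + Z = X) on D(U)={3,4,5,6,7,8} D(Z)={3,4,5,6,7,8} D(X)={3,4,5,6,7,8}: U {3,4,5,6,7,8}->{3,4,5}; Z {3,4,5,6,7,8}->{3,4,5}; X {3,4,5,6,7,8}->{6,7,8}
So after constraint 2: D(U)={3,4,5}, size = 3

Answer: 3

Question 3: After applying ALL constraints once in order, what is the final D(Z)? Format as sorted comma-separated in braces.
Constraint 1 (X != U) on D(X)={3,4,5,6,7,8} D(U)={3,4,5,6,7,8}: no change
Constraint 2 (U + Z = X) on D(U)={3,4,5,6,7,8} D(Z)={3,4,5,6,7,8} D(X)={3,4,5,6,7,8}: U {3,4,5,6,7,8}->{3,4,5}; Z {3,4,5,6,7,8}->{3,4,5}; X {3,4,5,6,7,8}->{6,7,8}
Constraint 3 (Z != U) on D(Z)={3,4,5} D(U)={3,4,5}: no change
Constraint 4 (Z < U) on D(Z)={3,4,5} D(U)={3,4,5}: Z {3,4,5}->{3,4}; U {3,4,5}->{4,5}
So after all 4 constraints: D(Z) = {3,4}

Answer: {3,4}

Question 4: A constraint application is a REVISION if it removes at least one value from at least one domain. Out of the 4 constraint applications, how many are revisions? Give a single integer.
Answer: 2

Derivation:
Constraint 1 (X != U) on D(X)={3,4,5,6,7,8} D(U)={3,4,5,6,7,8}: no change => not a revision
Constraint 2 (U + Z = X) on D(U)={3,4,5,6,7,8} D(Z)={3,4,5,6,7,8} D(X)={3,4,5,6,7,8}: U {3,4,5,6,7,8}->{3,4,5}; Z {3,4,5,6,7,8}->{3,4,5}; X {3,4,5,6,7,8}->{6,7,8} => REVISION
Constraint 3 (Z != U) on D(Z)={3,4,5} D(U)={3,4,5}: no change => not a revision
Constraint 4 (Z < U) on D(Z)={3,4,5} D(U)={3,4,5}: Z {3,4,5}->{3,4}; U {3,4,5}->{4,5} => REVISION
Total revisions = 2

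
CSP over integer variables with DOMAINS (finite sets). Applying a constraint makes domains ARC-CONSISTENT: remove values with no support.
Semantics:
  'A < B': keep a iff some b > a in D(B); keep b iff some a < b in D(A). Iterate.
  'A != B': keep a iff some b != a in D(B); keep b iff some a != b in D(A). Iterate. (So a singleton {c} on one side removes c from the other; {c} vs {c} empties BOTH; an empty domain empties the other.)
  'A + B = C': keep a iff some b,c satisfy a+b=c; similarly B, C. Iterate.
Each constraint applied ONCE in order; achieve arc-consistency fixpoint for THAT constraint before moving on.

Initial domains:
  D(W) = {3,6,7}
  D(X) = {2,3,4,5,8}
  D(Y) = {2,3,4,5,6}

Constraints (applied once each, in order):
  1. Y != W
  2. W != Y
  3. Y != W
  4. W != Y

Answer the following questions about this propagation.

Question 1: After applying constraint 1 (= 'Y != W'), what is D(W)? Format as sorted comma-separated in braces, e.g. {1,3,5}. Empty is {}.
Answer: {3,6,7}

Derivation:
Constraint 1 (Y != W) on D(Y)={2,3,4,5,6} D(W)={3,6,7}: no change
So after constraint 1: D(W) = {3,6,7}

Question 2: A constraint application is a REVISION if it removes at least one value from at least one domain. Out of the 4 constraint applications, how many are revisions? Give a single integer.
Constraint 1 (Y != W) on D(Y)={2,3,4,5,6} D(W)={3,6,7}: no change => not a revision
Constraint 2 (W != Y) on D(W)={3,6,7} D(Y)={2,3,4,5,6}: no change => not a revision
Constraint 3 (Y != W) on D(Y)={2,3,4,5,6} D(W)={3,6,7}: no change => not a revision
Constraint 4 (W != Y) on D(W)={3,6,7} D(Y)={2,3,4,5,6}: no change => not a revision
Total revisions = 0

Answer: 0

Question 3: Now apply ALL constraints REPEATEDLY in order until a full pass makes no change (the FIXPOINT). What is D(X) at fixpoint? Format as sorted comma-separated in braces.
Answer: {2,3,4,5,8}

Derivation:
pass 0 (initial): D(X)={2,3,4,5,8}
pass 1: no change
Fixpoint after 1 passes: D(X) = {2,3,4,5,8}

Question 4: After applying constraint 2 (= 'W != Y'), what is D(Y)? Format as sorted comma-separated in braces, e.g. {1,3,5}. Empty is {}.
Answer: {2,3,4,5,6}

Derivation:
Constraint 1 (Y != W) on D(Y)={2,3,4,5,6} D(W)={3,6,7}: no change
Constraint 2 (W != Y) on D(W)={3,6,7} D(Y)={2,3,4,5,6}: no change
So after constraint 2: D(Y) = {2,3,4,5,6}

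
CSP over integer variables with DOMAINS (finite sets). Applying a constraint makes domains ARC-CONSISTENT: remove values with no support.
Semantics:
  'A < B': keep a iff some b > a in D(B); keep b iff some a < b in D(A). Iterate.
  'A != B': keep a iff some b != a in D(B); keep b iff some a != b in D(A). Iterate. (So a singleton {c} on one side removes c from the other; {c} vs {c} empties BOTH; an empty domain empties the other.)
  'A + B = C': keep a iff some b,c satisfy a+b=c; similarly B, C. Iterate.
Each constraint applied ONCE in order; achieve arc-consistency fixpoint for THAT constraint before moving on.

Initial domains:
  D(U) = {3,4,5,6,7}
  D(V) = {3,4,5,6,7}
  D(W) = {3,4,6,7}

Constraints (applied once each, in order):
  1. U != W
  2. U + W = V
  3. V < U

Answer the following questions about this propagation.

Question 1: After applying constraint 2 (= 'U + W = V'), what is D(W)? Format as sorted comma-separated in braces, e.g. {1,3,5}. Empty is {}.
Constraint 1 (U != W) on D(U)={3,4,5,6,7} D(W)={3,4,6,7}: no change
Constraint 2 (U + W = V) on D(U)={3,4,5,6,7} D(W)={3,4,6,7} D(V)={3,4,5,6,7}: U {3,4,5,6,7}->{3,4}; W {3,4,6,7}->{3,4}; V {3,4,5,6,7}->{6,7}
So after constraint 2: D(W) = {3,4}

Answer: {3,4}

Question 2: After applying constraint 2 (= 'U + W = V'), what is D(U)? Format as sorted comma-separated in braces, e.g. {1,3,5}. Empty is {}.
Constraint 1 (U != W) on D(U)={3,4,5,6,7} D(W)={3,4,6,7}: no change
Constraint 2 (U + W = V) on D(U)={3,4,5,6,7} D(W)={3,4,6,7} D(V)={3,4,5,6,7}: U {3,4,5,6,7}->{3,4}; W {3,4,6,7}->{3,4}; V {3,4,5,6,7}->{6,7}
So after constraint 2: D(U) = {3,4}

Answer: {3,4}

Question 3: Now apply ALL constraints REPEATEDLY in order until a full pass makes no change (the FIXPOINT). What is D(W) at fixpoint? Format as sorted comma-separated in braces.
pass 0 (initial): D(W)={3,4,6,7}
pass 1: U {3,4,5,6,7}->{}; V {3,4,5,6,7}->{}; W {3,4,6,7}->{3,4}
pass 2: W {3,4}->{}
pass 3: no change
Fixpoint after 3 passes: D(W) = {}

Answer: {}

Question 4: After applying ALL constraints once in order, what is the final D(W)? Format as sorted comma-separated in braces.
Constraint 1 (U != W) on D(U)={3,4,5,6,7} D(W)={3,4,6,7}: no change
Constraint 2 (U + W = V) on D(U)={3,4,5,6,7} D(W)={3,4,6,7} D(V)={3,4,5,6,7}: U {3,4,5,6,7}->{3,4}; W {3,4,6,7}->{3,4}; V {3,4,5,6,7}->{6,7}
Constraint 3 (V < U) on D(V)={6,7} D(U)={3,4}: V {6,7}->{}; U {3,4}->{}
So after all 3 constraints: D(W) = {3,4}

Answer: {3,4}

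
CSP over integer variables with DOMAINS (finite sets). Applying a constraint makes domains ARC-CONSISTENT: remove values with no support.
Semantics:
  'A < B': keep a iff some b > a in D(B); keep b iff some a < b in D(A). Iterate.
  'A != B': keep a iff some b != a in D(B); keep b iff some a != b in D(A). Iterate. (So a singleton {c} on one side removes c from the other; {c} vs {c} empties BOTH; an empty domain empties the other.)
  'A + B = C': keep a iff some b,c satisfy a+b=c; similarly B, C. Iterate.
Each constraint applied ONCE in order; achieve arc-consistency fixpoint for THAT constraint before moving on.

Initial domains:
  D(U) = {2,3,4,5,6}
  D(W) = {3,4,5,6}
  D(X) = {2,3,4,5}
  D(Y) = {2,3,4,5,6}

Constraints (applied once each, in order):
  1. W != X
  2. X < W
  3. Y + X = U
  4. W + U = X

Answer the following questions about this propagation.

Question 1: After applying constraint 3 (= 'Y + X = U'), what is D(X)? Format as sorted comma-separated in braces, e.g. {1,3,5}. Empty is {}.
Answer: {2,3,4}

Derivation:
Constraint 1 (W != X) on D(W)={3,4,5,6} D(X)={2,3,4,5}: no change
Constraint 2 (X < W) on D(X)={2,3,4,5} D(W)={3,4,5,6}: no change
Constraint 3 (Y + X = U) on D(Y)={2,3,4,5,6} D(X)={2,3,4,5} D(U)={2,3,4,5,6}: Y {2,3,4,5,6}->{2,3,4}; X {2,3,4,5}->{2,3,4}; U {2,3,4,5,6}->{4,5,6}
So after constraint 3: D(X) = {2,3,4}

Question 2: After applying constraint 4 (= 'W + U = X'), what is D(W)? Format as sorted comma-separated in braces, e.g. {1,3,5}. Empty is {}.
Answer: {}

Derivation:
Constraint 1 (W != X) on D(W)={3,4,5,6} D(X)={2,3,4,5}: no change
Constraint 2 (X < W) on D(X)={2,3,4,5} D(W)={3,4,5,6}: no change
Constraint 3 (Y + X = U) on D(Y)={2,3,4,5,6} D(X)={2,3,4,5} D(U)={2,3,4,5,6}: Y {2,3,4,5,6}->{2,3,4}; X {2,3,4,5}->{2,3,4}; U {2,3,4,5,6}->{4,5,6}
Constraint 4 (W + U = X) on D(W)={3,4,5,6} D(U)={4,5,6} D(X)={2,3,4}: W {3,4,5,6}->{}; U {4,5,6}->{}; X {2,3,4}->{}
So after constraint 4: D(W) = {}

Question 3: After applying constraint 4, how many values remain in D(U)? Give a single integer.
Constraint 1 (W != X) on D(W)={3,4,5,6} D(X)={2,3,4,5}: no change
Constraint 2 (X < W) on D(X)={2,3,4,5} D(W)={3,4,5,6}: no change
Constraint 3 (Y + X = U) on D(Y)={2,3,4,5,6} D(X)={2,3,4,5} D(U)={2,3,4,5,6}: Y {2,3,4,5,6}->{2,3,4}; X {2,3,4,5}->{2,3,4}; U {2,3,4,5,6}->{4,5,6}
Constraint 4 (W + U = X) on D(W)={3,4,5,6} D(U)={4,5,6} D(X)={2,3,4}: W {3,4,5,6}->{}; U {4,5,6}->{}; X {2,3,4}->{}
So after constraint 4: D(U)={}, size = 0

Answer: 0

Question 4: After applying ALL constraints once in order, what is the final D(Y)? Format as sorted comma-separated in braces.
Constraint 1 (W != X) on D(W)={3,4,5,6} D(X)={2,3,4,5}: no change
Constraint 2 (X < W) on D(X)={2,3,4,5} D(W)={3,4,5,6}: no change
Constraint 3 (Y + X = U) on D(Y)={2,3,4,5,6} D(X)={2,3,4,5} D(U)={2,3,4,5,6}: Y {2,3,4,5,6}->{2,3,4}; X {2,3,4,5}->{2,3,4}; U {2,3,4,5,6}->{4,5,6}
Constraint 4 (W + U = X) on D(W)={3,4,5,6} D(U)={4,5,6} D(X)={2,3,4}: W {3,4,5,6}->{}; U {4,5,6}->{}; X {2,3,4}->{}
So after all 4 constraints: D(Y) = {2,3,4}

Answer: {2,3,4}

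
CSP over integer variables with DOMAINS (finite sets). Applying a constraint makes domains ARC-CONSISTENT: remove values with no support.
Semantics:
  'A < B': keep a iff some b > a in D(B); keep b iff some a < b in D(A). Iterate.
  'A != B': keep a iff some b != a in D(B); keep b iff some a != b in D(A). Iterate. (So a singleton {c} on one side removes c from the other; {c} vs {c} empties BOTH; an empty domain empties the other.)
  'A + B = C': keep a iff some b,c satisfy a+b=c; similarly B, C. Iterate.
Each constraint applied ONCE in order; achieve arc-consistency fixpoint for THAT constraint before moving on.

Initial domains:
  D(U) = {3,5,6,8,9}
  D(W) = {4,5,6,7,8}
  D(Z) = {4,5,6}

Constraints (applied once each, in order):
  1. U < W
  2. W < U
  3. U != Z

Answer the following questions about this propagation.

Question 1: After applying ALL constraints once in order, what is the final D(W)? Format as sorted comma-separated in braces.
Constraint 1 (U < W) on D(U)={3,5,6,8,9} D(W)={4,5,6,7,8}: U {3,5,6,8,9}->{3,5,6}
Constraint 2 (W < U) on D(W)={4,5,6,7,8} D(U)={3,5,6}: W {4,5,6,7,8}->{4,5}; U {3,5,6}->{5,6}
Constraint 3 (U != Z) on D(U)={5,6} D(Z)={4,5,6}: no change
So after all 3 constraints: D(W) = {4,5}

Answer: {4,5}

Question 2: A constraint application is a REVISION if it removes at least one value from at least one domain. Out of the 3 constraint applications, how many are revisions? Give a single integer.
Constraint 1 (U < W) on D(U)={3,5,6,8,9} D(W)={4,5,6,7,8}: U {3,5,6,8,9}->{3,5,6} => REVISION
Constraint 2 (W < U) on D(W)={4,5,6,7,8} D(U)={3,5,6}: W {4,5,6,7,8}->{4,5}; U {3,5,6}->{5,6} => REVISION
Constraint 3 (U != Z) on D(U)={5,6} D(Z)={4,5,6}: no change => not a revision
Total revisions = 2

Answer: 2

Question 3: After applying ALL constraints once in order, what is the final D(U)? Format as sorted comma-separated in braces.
Constraint 1 (U < W) on D(U)={3,5,6,8,9} D(W)={4,5,6,7,8}: U {3,5,6,8,9}->{3,5,6}
Constraint 2 (W < U) on D(W)={4,5,6,7,8} D(U)={3,5,6}: W {4,5,6,7,8}->{4,5}; U {3,5,6}->{5,6}
Constraint 3 (U != Z) on D(U)={5,6} D(Z)={4,5,6}: no change
So after all 3 constraints: D(U) = {5,6}

Answer: {5,6}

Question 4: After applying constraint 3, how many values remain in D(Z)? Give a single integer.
Constraint 1 (U < W) on D(U)={3,5,6,8,9} D(W)={4,5,6,7,8}: U {3,5,6,8,9}->{3,5,6}
Constraint 2 (W < U) on D(W)={4,5,6,7,8} D(U)={3,5,6}: W {4,5,6,7,8}->{4,5}; U {3,5,6}->{5,6}
Constraint 3 (U != Z) on D(U)={5,6} D(Z)={4,5,6}: no change
So after constraint 3: D(Z)={4,5,6}, size = 3

Answer: 3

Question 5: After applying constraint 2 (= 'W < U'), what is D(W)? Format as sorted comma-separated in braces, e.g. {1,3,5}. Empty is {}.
Constraint 1 (U < W) on D(U)={3,5,6,8,9} D(W)={4,5,6,7,8}: U {3,5,6,8,9}->{3,5,6}
Constraint 2 (W < U) on D(W)={4,5,6,7,8} D(U)={3,5,6}: W {4,5,6,7,8}->{4,5}; U {3,5,6}->{5,6}
So after constraint 2: D(W) = {4,5}

Answer: {4,5}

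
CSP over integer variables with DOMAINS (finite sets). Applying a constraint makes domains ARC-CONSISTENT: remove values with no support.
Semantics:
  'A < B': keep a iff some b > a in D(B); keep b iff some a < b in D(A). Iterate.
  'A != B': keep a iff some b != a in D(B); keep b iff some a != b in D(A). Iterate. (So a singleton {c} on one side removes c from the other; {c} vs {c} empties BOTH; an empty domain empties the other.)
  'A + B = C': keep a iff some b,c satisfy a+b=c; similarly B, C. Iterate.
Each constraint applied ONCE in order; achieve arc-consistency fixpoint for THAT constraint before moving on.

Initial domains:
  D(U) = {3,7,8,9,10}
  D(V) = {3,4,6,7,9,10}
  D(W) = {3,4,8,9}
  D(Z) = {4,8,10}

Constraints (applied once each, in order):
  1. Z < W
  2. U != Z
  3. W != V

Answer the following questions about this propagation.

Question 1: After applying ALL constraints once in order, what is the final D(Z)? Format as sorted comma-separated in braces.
Constraint 1 (Z < W) on D(Z)={4,8,10} D(W)={3,4,8,9}: Z {4,8,10}->{4,8}; W {3,4,8,9}->{8,9}
Constraint 2 (U != Z) on D(U)={3,7,8,9,10} D(Z)={4,8}: no change
Constraint 3 (W != V) on D(W)={8,9} D(V)={3,4,6,7,9,10}: no change
So after all 3 constraints: D(Z) = {4,8}

Answer: {4,8}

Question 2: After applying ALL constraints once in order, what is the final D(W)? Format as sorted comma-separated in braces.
Answer: {8,9}

Derivation:
Constraint 1 (Z < W) on D(Z)={4,8,10} D(W)={3,4,8,9}: Z {4,8,10}->{4,8}; W {3,4,8,9}->{8,9}
Constraint 2 (U != Z) on D(U)={3,7,8,9,10} D(Z)={4,8}: no change
Constraint 3 (W != V) on D(W)={8,9} D(V)={3,4,6,7,9,10}: no change
So after all 3 constraints: D(W) = {8,9}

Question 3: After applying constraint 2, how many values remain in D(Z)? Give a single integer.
Answer: 2

Derivation:
Constraint 1 (Z < W) on D(Z)={4,8,10} D(W)={3,4,8,9}: Z {4,8,10}->{4,8}; W {3,4,8,9}->{8,9}
Constraint 2 (U != Z) on D(U)={3,7,8,9,10} D(Z)={4,8}: no change
So after constraint 2: D(Z)={4,8}, size = 2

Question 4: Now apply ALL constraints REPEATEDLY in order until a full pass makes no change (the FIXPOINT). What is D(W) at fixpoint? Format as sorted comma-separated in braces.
Answer: {8,9}

Derivation:
pass 0 (initial): D(W)={3,4,8,9}
pass 1: W {3,4,8,9}->{8,9}; Z {4,8,10}->{4,8}
pass 2: no change
Fixpoint after 2 passes: D(W) = {8,9}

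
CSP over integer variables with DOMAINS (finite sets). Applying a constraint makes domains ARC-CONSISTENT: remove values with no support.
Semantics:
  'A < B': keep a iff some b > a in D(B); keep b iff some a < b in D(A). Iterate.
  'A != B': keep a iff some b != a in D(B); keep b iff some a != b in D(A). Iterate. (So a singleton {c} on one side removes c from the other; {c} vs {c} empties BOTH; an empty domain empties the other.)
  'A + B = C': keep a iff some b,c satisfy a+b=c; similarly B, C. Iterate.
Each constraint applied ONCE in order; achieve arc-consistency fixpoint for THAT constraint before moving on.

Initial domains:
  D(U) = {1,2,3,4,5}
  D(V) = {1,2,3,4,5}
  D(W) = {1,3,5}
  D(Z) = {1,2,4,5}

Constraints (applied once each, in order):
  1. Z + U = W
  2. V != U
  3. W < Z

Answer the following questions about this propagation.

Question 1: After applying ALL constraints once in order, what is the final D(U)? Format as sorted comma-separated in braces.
Answer: {1,2,3,4}

Derivation:
Constraint 1 (Z + U = W) on D(Z)={1,2,4,5} D(U)={1,2,3,4,5} D(W)={1,3,5}: Z {1,2,4,5}->{1,2,4}; U {1,2,3,4,5}->{1,2,3,4}; W {1,3,5}->{3,5}
Constraint 2 (V != U) on D(V)={1,2,3,4,5} D(U)={1,2,3,4}: no change
Constraint 3 (W < Z) on D(W)={3,5} D(Z)={1,2,4}: W {3,5}->{3}; Z {1,2,4}->{4}
So after all 3 constraints: D(U) = {1,2,3,4}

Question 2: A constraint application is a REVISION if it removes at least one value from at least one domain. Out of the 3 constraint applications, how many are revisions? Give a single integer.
Constraint 1 (Z + U = W) on D(Z)={1,2,4,5} D(U)={1,2,3,4,5} D(W)={1,3,5}: Z {1,2,4,5}->{1,2,4}; U {1,2,3,4,5}->{1,2,3,4}; W {1,3,5}->{3,5} => REVISION
Constraint 2 (V != U) on D(V)={1,2,3,4,5} D(U)={1,2,3,4}: no change => not a revision
Constraint 3 (W < Z) on D(W)={3,5} D(Z)={1,2,4}: W {3,5}->{3}; Z {1,2,4}->{4} => REVISION
Total revisions = 2

Answer: 2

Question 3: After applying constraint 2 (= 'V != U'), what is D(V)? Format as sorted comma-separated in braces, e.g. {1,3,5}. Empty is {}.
Constraint 1 (Z + U = W) on D(Z)={1,2,4,5} D(U)={1,2,3,4,5} D(W)={1,3,5}: Z {1,2,4,5}->{1,2,4}; U {1,2,3,4,5}->{1,2,3,4}; W {1,3,5}->{3,5}
Constraint 2 (V != U) on D(V)={1,2,3,4,5} D(U)={1,2,3,4}: no change
So after constraint 2: D(V) = {1,2,3,4,5}

Answer: {1,2,3,4,5}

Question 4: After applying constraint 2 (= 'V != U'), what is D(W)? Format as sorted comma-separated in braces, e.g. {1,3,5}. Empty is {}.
Answer: {3,5}

Derivation:
Constraint 1 (Z + U = W) on D(Z)={1,2,4,5} D(U)={1,2,3,4,5} D(W)={1,3,5}: Z {1,2,4,5}->{1,2,4}; U {1,2,3,4,5}->{1,2,3,4}; W {1,3,5}->{3,5}
Constraint 2 (V != U) on D(V)={1,2,3,4,5} D(U)={1,2,3,4}: no change
So after constraint 2: D(W) = {3,5}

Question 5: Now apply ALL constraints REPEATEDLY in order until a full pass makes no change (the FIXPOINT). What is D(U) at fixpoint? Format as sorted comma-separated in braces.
pass 0 (initial): D(U)={1,2,3,4,5}
pass 1: U {1,2,3,4,5}->{1,2,3,4}; W {1,3,5}->{3}; Z {1,2,4,5}->{4}
pass 2: U {1,2,3,4}->{}; V {1,2,3,4,5}->{}; W {3}->{}; Z {4}->{}
pass 3: no change
Fixpoint after 3 passes: D(U) = {}

Answer: {}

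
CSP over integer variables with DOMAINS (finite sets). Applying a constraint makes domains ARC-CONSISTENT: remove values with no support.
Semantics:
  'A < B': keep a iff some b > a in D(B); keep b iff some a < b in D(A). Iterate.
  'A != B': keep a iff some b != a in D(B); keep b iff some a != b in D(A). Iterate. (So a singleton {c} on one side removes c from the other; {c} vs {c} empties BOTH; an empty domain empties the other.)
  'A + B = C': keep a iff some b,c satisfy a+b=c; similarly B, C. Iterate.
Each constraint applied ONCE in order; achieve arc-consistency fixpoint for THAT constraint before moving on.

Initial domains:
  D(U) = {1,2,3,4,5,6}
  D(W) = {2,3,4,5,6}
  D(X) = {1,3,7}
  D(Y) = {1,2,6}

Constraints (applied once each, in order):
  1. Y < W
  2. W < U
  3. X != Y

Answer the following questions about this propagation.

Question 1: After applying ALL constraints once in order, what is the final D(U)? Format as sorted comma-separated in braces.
Constraint 1 (Y < W) on D(Y)={1,2,6} D(W)={2,3,4,5,6}: Y {1,2,6}->{1,2}
Constraint 2 (W < U) on D(W)={2,3,4,5,6} D(U)={1,2,3,4,5,6}: W {2,3,4,5,6}->{2,3,4,5}; U {1,2,3,4,5,6}->{3,4,5,6}
Constraint 3 (X != Y) on D(X)={1,3,7} D(Y)={1,2}: no change
So after all 3 constraints: D(U) = {3,4,5,6}

Answer: {3,4,5,6}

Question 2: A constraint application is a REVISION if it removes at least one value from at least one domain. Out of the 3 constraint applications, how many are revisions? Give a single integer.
Answer: 2

Derivation:
Constraint 1 (Y < W) on D(Y)={1,2,6} D(W)={2,3,4,5,6}: Y {1,2,6}->{1,2} => REVISION
Constraint 2 (W < U) on D(W)={2,3,4,5,6} D(U)={1,2,3,4,5,6}: W {2,3,4,5,6}->{2,3,4,5}; U {1,2,3,4,5,6}->{3,4,5,6} => REVISION
Constraint 3 (X != Y) on D(X)={1,3,7} D(Y)={1,2}: no change => not a revision
Total revisions = 2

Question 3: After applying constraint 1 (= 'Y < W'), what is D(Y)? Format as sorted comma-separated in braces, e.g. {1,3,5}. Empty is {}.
Constraint 1 (Y < W) on D(Y)={1,2,6} D(W)={2,3,4,5,6}: Y {1,2,6}->{1,2}
So after constraint 1: D(Y) = {1,2}

Answer: {1,2}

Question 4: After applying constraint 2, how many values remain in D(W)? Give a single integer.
Answer: 4

Derivation:
Constraint 1 (Y < W) on D(Y)={1,2,6} D(W)={2,3,4,5,6}: Y {1,2,6}->{1,2}
Constraint 2 (W < U) on D(W)={2,3,4,5,6} D(U)={1,2,3,4,5,6}: W {2,3,4,5,6}->{2,3,4,5}; U {1,2,3,4,5,6}->{3,4,5,6}
So after constraint 2: D(W)={2,3,4,5}, size = 4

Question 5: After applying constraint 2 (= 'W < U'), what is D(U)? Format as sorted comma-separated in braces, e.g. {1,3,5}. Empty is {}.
Constraint 1 (Y < W) on D(Y)={1,2,6} D(W)={2,3,4,5,6}: Y {1,2,6}->{1,2}
Constraint 2 (W < U) on D(W)={2,3,4,5,6} D(U)={1,2,3,4,5,6}: W {2,3,4,5,6}->{2,3,4,5}; U {1,2,3,4,5,6}->{3,4,5,6}
So after constraint 2: D(U) = {3,4,5,6}

Answer: {3,4,5,6}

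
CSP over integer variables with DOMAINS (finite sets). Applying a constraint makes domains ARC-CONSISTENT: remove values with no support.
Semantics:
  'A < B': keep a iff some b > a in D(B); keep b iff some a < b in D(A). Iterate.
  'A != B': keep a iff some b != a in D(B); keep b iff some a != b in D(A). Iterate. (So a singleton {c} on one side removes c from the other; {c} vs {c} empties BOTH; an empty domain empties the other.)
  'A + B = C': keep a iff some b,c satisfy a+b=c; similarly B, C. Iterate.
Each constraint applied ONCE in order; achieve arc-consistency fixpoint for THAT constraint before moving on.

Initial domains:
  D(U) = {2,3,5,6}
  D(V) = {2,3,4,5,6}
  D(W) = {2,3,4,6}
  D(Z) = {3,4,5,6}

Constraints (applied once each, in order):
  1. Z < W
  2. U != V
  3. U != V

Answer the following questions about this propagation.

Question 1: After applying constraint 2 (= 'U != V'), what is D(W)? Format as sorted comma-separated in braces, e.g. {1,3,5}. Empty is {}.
Constraint 1 (Z < W) on D(Z)={3,4,5,6} D(W)={2,3,4,6}: Z {3,4,5,6}->{3,4,5}; W {2,3,4,6}->{4,6}
Constraint 2 (U != V) on D(U)={2,3,5,6} D(V)={2,3,4,5,6}: no change
So after constraint 2: D(W) = {4,6}

Answer: {4,6}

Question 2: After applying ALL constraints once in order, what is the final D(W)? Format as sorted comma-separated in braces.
Answer: {4,6}

Derivation:
Constraint 1 (Z < W) on D(Z)={3,4,5,6} D(W)={2,3,4,6}: Z {3,4,5,6}->{3,4,5}; W {2,3,4,6}->{4,6}
Constraint 2 (U != V) on D(U)={2,3,5,6} D(V)={2,3,4,5,6}: no change
Constraint 3 (U != V) on D(U)={2,3,5,6} D(V)={2,3,4,5,6}: no change
So after all 3 constraints: D(W) = {4,6}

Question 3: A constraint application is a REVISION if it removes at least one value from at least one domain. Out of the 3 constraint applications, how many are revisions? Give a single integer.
Constraint 1 (Z < W) on D(Z)={3,4,5,6} D(W)={2,3,4,6}: Z {3,4,5,6}->{3,4,5}; W {2,3,4,6}->{4,6} => REVISION
Constraint 2 (U != V) on D(U)={2,3,5,6} D(V)={2,3,4,5,6}: no change => not a revision
Constraint 3 (U != V) on D(U)={2,3,5,6} D(V)={2,3,4,5,6}: no change => not a revision
Total revisions = 1

Answer: 1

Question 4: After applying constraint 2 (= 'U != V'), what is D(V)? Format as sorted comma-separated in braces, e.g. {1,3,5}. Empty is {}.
Constraint 1 (Z < W) on D(Z)={3,4,5,6} D(W)={2,3,4,6}: Z {3,4,5,6}->{3,4,5}; W {2,3,4,6}->{4,6}
Constraint 2 (U != V) on D(U)={2,3,5,6} D(V)={2,3,4,5,6}: no change
So after constraint 2: D(V) = {2,3,4,5,6}

Answer: {2,3,4,5,6}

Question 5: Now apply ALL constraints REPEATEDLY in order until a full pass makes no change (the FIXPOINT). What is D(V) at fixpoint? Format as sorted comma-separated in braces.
pass 0 (initial): D(V)={2,3,4,5,6}
pass 1: W {2,3,4,6}->{4,6}; Z {3,4,5,6}->{3,4,5}
pass 2: no change
Fixpoint after 2 passes: D(V) = {2,3,4,5,6}

Answer: {2,3,4,5,6}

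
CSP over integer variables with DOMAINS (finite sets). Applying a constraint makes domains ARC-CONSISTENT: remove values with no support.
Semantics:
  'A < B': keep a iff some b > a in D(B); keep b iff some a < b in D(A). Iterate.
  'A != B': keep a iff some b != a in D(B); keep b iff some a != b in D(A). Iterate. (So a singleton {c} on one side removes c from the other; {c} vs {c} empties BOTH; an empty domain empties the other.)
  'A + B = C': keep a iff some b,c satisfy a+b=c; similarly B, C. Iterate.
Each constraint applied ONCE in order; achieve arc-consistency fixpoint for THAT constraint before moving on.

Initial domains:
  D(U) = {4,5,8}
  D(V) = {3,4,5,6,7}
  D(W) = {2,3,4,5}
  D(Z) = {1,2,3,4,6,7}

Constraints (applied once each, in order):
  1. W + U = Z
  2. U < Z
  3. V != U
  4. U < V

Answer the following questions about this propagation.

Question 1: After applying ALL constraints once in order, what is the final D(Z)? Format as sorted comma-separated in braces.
Constraint 1 (W + U = Z) on D(W)={2,3,4,5} D(U)={4,5,8} D(Z)={1,2,3,4,6,7}: W {2,3,4,5}->{2,3}; U {4,5,8}->{4,5}; Z {1,2,3,4,6,7}->{6,7}
Constraint 2 (U < Z) on D(U)={4,5} D(Z)={6,7}: no change
Constraint 3 (V != U) on D(V)={3,4,5,6,7} D(U)={4,5}: no change
Constraint 4 (U < V) on D(U)={4,5} D(V)={3,4,5,6,7}: V {3,4,5,6,7}->{5,6,7}
So after all 4 constraints: D(Z) = {6,7}

Answer: {6,7}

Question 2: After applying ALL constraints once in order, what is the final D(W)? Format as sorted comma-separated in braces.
Constraint 1 (W + U = Z) on D(W)={2,3,4,5} D(U)={4,5,8} D(Z)={1,2,3,4,6,7}: W {2,3,4,5}->{2,3}; U {4,5,8}->{4,5}; Z {1,2,3,4,6,7}->{6,7}
Constraint 2 (U < Z) on D(U)={4,5} D(Z)={6,7}: no change
Constraint 3 (V != U) on D(V)={3,4,5,6,7} D(U)={4,5}: no change
Constraint 4 (U < V) on D(U)={4,5} D(V)={3,4,5,6,7}: V {3,4,5,6,7}->{5,6,7}
So after all 4 constraints: D(W) = {2,3}

Answer: {2,3}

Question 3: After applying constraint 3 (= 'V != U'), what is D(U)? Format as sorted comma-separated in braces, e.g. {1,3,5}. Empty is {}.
Constraint 1 (W + U = Z) on D(W)={2,3,4,5} D(U)={4,5,8} D(Z)={1,2,3,4,6,7}: W {2,3,4,5}->{2,3}; U {4,5,8}->{4,5}; Z {1,2,3,4,6,7}->{6,7}
Constraint 2 (U < Z) on D(U)={4,5} D(Z)={6,7}: no change
Constraint 3 (V != U) on D(V)={3,4,5,6,7} D(U)={4,5}: no change
So after constraint 3: D(U) = {4,5}

Answer: {4,5}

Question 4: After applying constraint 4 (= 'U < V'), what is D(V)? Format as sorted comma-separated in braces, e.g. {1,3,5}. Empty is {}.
Answer: {5,6,7}

Derivation:
Constraint 1 (W + U = Z) on D(W)={2,3,4,5} D(U)={4,5,8} D(Z)={1,2,3,4,6,7}: W {2,3,4,5}->{2,3}; U {4,5,8}->{4,5}; Z {1,2,3,4,6,7}->{6,7}
Constraint 2 (U < Z) on D(U)={4,5} D(Z)={6,7}: no change
Constraint 3 (V != U) on D(V)={3,4,5,6,7} D(U)={4,5}: no change
Constraint 4 (U < V) on D(U)={4,5} D(V)={3,4,5,6,7}: V {3,4,5,6,7}->{5,6,7}
So after constraint 4: D(V) = {5,6,7}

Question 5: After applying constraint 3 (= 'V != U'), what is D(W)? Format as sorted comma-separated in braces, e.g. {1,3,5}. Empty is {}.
Constraint 1 (W + U = Z) on D(W)={2,3,4,5} D(U)={4,5,8} D(Z)={1,2,3,4,6,7}: W {2,3,4,5}->{2,3}; U {4,5,8}->{4,5}; Z {1,2,3,4,6,7}->{6,7}
Constraint 2 (U < Z) on D(U)={4,5} D(Z)={6,7}: no change
Constraint 3 (V != U) on D(V)={3,4,5,6,7} D(U)={4,5}: no change
So after constraint 3: D(W) = {2,3}

Answer: {2,3}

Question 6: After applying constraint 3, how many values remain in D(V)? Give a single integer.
Answer: 5

Derivation:
Constraint 1 (W + U = Z) on D(W)={2,3,4,5} D(U)={4,5,8} D(Z)={1,2,3,4,6,7}: W {2,3,4,5}->{2,3}; U {4,5,8}->{4,5}; Z {1,2,3,4,6,7}->{6,7}
Constraint 2 (U < Z) on D(U)={4,5} D(Z)={6,7}: no change
Constraint 3 (V != U) on D(V)={3,4,5,6,7} D(U)={4,5}: no change
So after constraint 3: D(V)={3,4,5,6,7}, size = 5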